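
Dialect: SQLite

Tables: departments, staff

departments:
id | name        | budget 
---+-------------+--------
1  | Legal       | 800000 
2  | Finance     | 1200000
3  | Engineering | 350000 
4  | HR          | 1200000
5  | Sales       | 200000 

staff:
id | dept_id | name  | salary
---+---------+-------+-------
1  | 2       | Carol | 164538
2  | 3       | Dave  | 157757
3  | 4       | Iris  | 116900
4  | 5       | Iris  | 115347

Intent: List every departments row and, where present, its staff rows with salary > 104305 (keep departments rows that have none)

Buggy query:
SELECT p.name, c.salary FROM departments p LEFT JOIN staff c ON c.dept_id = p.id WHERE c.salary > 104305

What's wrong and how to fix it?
Bug: A WHERE condition on the right-hand table after LEFT JOIN drops unmatched parents

Fix: Put 'c.salary > 104305' in the JOIN's ON clause instead of WHERE

Corrected query:
SELECT p.name, c.salary FROM departments p LEFT JOIN staff c ON c.dept_id = p.id AND c.salary > 104305

Result:
name        | salary
------------+-------
Legal       | NULL  
Finance     | 164538
Engineering | 157757
HR          | 116900
Sales       | 115347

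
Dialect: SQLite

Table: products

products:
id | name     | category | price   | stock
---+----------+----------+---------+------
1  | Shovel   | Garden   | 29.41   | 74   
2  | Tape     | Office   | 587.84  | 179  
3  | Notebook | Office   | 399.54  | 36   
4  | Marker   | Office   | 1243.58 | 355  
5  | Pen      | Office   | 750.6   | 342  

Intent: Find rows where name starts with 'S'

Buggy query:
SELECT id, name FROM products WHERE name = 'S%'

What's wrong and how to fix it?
Bug: '=' compares the literal string including the % character; pattern matching needs LIKE

Fix: Replace '=' with LIKE so 'S%' is treated as a pattern

Corrected query:
SELECT id, name FROM products WHERE name LIKE 'S%'

Result:
id | name  
---+-------
1  | Shovel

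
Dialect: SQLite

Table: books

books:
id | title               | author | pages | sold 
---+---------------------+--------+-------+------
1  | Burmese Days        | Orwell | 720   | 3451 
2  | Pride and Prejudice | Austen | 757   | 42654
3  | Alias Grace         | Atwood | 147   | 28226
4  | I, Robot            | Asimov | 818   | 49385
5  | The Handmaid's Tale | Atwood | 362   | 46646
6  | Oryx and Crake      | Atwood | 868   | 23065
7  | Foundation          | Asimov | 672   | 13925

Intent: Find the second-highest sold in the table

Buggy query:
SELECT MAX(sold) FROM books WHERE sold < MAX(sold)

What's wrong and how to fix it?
Bug: The inner MAX is an aggregate inside WHERE, which is not allowed

Fix: Compute the overall MAX in a subquery, then take MAX of rows below it

Corrected query:
SELECT MAX(sold) FROM books WHERE sold < (SELECT MAX(sold) FROM books)

Result:
MAX(sold)
---------
46646    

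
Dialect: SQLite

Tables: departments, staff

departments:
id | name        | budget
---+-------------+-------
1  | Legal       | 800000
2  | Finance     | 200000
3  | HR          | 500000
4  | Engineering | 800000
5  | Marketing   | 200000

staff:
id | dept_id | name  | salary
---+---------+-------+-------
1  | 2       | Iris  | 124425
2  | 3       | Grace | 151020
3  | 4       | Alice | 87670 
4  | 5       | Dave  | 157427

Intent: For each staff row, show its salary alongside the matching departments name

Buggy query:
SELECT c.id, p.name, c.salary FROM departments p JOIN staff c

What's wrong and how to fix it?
Bug: JOIN with no ON clause produces a cartesian product; every staff row pairs with every departments row

Fix: Add ON c.dept_id = p.id to the JOIN

Corrected query:
SELECT c.id, p.name, c.salary FROM departments p JOIN staff c ON c.dept_id = p.id

Result:
id | name        | salary
---+-------------+-------
1  | Finance     | 124425
2  | HR          | 151020
3  | Engineering | 87670 
4  | Marketing   | 157427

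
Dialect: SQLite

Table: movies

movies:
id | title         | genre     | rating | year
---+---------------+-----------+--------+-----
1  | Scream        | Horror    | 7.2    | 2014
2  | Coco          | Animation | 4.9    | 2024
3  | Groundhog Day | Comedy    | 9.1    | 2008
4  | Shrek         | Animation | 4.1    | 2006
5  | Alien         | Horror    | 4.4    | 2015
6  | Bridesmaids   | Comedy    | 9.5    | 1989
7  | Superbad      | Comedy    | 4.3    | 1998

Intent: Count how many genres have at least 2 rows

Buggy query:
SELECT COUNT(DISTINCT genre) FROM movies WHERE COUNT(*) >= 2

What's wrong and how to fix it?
Bug: WHERE filters individual rows, not groups, so a group-level COUNT is invalid there

Fix: Group first with HAVING COUNT(*) >= 2, then COUNT the resulting groups

Corrected query:
SELECT COUNT(*) FROM (SELECT genre FROM movies GROUP BY genre HAVING COUNT(*) >= 2)

Result:
COUNT(*)
--------
3       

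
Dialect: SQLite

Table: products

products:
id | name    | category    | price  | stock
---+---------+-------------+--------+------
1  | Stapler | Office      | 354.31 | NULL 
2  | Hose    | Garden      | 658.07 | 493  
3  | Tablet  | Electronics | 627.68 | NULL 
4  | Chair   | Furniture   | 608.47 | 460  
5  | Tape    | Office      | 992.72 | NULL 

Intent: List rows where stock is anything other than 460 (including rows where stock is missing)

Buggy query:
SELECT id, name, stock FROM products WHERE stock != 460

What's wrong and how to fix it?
Bug: 'stock != 460' is unknown when stock is NULL, so NULL rows are silently excluded

Fix: Add an explicit OR stock IS NULL to include the missing-value rows

Corrected query:
SELECT id, name, stock FROM products WHERE stock != 460 OR stock IS NULL

Result:
id | name    | stock
---+---------+------
1  | Stapler | NULL 
2  | Hose    | 493  
3  | Tablet  | NULL 
5  | Tape    | NULL 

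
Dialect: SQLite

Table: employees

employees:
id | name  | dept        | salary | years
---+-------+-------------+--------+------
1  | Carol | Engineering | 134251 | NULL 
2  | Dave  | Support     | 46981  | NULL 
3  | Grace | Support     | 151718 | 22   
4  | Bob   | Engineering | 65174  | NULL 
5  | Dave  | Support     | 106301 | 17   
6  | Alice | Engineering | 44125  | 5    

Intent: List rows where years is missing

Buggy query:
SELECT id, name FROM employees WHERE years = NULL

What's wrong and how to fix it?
Bug: Comparing to NULL with '=' never matches; NULL = NULL is unknown, not true

Fix: Use IS NULL to test for NULL

Corrected query:
SELECT id, name FROM employees WHERE years IS NULL

Result:
id | name 
---+------
1  | Carol
2  | Dave 
4  | Bob  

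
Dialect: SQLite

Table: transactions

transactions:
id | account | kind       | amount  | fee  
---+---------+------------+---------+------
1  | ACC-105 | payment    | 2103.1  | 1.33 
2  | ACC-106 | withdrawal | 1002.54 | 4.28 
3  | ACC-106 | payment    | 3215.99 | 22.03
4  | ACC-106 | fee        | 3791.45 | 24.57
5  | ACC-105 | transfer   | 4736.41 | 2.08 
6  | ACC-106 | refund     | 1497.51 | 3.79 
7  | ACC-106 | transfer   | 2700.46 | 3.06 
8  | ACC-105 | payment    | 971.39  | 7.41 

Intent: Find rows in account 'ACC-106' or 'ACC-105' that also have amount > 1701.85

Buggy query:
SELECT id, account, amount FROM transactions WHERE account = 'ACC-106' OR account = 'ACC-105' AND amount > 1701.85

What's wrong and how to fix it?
Bug: AND binds tighter than OR, so this parses as account = 'ACC-106' OR (account = 'ACC-105' AND amount > 1701.85)

Fix: Group the OR with parentheses (or use IN), then AND the threshold

Corrected query:
SELECT id, account, amount FROM transactions WHERE (account = 'ACC-106' OR account = 'ACC-105') AND amount > 1701.85

Result:
id | account | amount 
---+---------+--------
1  | ACC-105 | 2103.1 
3  | ACC-106 | 3215.99
4  | ACC-106 | 3791.45
5  | ACC-105 | 4736.41
7  | ACC-106 | 2700.46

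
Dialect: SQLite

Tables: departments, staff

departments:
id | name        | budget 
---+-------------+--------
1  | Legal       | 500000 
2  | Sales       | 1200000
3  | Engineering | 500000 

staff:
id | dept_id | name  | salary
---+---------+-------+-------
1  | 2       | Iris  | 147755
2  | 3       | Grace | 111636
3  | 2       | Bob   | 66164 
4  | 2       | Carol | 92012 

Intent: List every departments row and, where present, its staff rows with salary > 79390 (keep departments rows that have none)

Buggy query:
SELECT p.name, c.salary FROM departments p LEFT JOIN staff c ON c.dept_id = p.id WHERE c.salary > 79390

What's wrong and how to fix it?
Bug: Filtering c.salary in WHERE discards the NULL rows produced by LEFT JOIN, turning it into an inner join

Fix: Put 'c.salary > 79390' in the JOIN's ON clause instead of WHERE

Corrected query:
SELECT p.name, c.salary FROM departments p LEFT JOIN staff c ON c.dept_id = p.id AND c.salary > 79390

Result:
name        | salary
------------+-------
Legal       | NULL  
Sales       | 92012 
Sales       | 147755
Engineering | 111636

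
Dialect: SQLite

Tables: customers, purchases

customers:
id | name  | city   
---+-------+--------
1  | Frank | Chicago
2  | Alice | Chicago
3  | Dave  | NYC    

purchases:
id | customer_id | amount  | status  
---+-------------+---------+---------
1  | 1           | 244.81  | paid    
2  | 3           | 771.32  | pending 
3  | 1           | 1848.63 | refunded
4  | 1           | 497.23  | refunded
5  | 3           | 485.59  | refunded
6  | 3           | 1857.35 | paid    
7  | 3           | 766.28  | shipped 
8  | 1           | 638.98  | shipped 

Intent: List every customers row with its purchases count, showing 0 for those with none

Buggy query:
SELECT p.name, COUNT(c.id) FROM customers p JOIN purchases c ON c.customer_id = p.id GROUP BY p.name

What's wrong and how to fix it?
Bug: INNER JOIN drops customers rows that have no matching purchases rows

Fix: Use LEFT JOIN so parents without children still appear (COUNT(c.id) gives 0)

Corrected query:
SELECT p.name, COUNT(c.id) FROM customers p LEFT JOIN purchases c ON c.customer_id = p.id GROUP BY p.name

Result:
name  | COUNT(c.id)
------+------------
Alice | 0          
Dave  | 4          
Frank | 4          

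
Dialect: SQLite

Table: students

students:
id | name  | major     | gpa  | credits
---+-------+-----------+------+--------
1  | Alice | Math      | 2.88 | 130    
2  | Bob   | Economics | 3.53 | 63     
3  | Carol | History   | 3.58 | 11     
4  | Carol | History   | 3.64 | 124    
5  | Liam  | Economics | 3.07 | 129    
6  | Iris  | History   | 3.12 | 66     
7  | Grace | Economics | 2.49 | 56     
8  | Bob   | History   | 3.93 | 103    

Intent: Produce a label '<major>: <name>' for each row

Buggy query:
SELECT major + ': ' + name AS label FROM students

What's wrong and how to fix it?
Bug: SQLite uses || for string concatenation; + coerces text to numbers (yielding 0)

Fix: Replace + with || to concatenate text

Corrected query:
SELECT major || ': ' || name AS label FROM students

Result:
label           
----------------
Math: Alice     
Economics: Bob  
History: Carol  
History: Carol  
Economics: Liam 
History: Iris   
Economics: Grace
History: Bob    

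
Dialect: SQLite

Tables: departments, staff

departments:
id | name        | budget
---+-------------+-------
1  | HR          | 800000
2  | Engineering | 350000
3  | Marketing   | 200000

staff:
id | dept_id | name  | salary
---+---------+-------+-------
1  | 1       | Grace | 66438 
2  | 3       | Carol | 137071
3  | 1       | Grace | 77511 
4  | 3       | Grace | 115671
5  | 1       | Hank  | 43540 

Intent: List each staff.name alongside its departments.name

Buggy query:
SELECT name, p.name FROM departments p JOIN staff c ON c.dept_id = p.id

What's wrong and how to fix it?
Bug: 'name' exists in both joined tables, so the database can't tell which one is meant

Fix: Prefix ambiguous columns with the table alias

Corrected query:
SELECT c.name, p.name FROM departments p JOIN staff c ON c.dept_id = p.id

Result:
name  | name     
------+----------
Grace | HR       
Carol | Marketing
Grace | HR       
Grace | Marketing
Hank  | HR       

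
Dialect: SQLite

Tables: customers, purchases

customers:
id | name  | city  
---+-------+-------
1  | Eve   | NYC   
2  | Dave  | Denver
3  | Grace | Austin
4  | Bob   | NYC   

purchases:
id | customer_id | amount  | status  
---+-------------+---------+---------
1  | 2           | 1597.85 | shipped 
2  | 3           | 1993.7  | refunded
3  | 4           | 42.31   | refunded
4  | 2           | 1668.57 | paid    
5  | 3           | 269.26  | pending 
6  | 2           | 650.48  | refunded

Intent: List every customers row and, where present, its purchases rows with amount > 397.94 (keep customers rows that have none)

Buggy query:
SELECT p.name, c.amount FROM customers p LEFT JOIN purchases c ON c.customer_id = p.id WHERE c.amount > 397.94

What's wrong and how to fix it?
Bug: A WHERE condition on the right-hand table after LEFT JOIN drops unmatched parents

Fix: Put 'c.amount > 397.94' in the JOIN's ON clause instead of WHERE

Corrected query:
SELECT p.name, c.amount FROM customers p LEFT JOIN purchases c ON c.customer_id = p.id AND c.amount > 397.94

Result:
name  | amount 
------+--------
Eve   | NULL   
Dave  | 650.48 
Dave  | 1597.85
Dave  | 1668.57
Grace | 1993.7 
Bob   | NULL   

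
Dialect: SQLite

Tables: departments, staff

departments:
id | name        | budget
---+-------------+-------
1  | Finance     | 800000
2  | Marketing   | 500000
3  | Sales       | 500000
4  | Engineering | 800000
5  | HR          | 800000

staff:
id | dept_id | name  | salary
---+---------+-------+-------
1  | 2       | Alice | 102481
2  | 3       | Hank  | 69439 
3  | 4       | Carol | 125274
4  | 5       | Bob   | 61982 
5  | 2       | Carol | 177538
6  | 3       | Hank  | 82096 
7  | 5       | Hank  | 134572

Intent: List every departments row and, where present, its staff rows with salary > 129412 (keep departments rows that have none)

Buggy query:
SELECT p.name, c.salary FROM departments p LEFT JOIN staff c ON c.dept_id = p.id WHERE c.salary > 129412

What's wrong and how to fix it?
Bug: Filtering c.salary in WHERE discards the NULL rows produced by LEFT JOIN, turning it into an inner join

Fix: Put 'c.salary > 129412' in the JOIN's ON clause instead of WHERE

Corrected query:
SELECT p.name, c.salary FROM departments p LEFT JOIN staff c ON c.dept_id = p.id AND c.salary > 129412

Result:
name        | salary
------------+-------
Finance     | NULL  
Marketing   | 177538
Sales       | NULL  
Engineering | NULL  
HR          | 134572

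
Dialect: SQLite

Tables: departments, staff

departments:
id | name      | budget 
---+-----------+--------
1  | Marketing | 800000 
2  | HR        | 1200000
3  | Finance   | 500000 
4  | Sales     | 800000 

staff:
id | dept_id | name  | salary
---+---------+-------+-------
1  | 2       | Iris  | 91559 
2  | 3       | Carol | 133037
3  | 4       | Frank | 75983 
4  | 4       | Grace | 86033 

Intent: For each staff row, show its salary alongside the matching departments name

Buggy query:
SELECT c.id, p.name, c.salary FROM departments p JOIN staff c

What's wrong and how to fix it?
Bug: Missing join condition: each staff row is matched to all departments rows instead of just its own

Fix: Add ON c.dept_id = p.id to the JOIN

Corrected query:
SELECT c.id, p.name, c.salary FROM departments p JOIN staff c ON c.dept_id = p.id

Result:
id | name    | salary
---+---------+-------
1  | HR      | 91559 
2  | Finance | 133037
3  | Sales   | 75983 
4  | Sales   | 86033 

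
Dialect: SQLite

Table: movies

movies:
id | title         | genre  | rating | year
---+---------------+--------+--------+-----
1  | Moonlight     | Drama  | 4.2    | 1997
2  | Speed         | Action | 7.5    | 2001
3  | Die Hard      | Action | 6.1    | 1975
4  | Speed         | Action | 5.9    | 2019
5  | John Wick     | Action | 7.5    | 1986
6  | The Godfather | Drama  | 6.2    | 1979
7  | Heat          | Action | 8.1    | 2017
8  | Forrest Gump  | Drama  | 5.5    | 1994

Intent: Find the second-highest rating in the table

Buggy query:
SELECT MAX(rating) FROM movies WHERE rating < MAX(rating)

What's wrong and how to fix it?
Bug: MAX(rating) on the right of the comparison is an aggregate-in-WHERE error

Fix: Compute the overall MAX in a subquery, then take MAX of rows below it

Corrected query:
SELECT MAX(rating) FROM movies WHERE rating < (SELECT MAX(rating) FROM movies)

Result:
MAX(rating)
-----------
7.5        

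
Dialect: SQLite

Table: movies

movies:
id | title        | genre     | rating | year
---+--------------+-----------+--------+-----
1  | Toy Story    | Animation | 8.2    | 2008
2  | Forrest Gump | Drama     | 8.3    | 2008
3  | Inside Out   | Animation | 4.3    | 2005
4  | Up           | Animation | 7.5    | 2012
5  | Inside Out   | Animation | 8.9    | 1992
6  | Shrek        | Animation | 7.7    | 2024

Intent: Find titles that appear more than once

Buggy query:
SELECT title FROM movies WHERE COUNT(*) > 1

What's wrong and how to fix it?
Bug: WHERE can't reference COUNT(*); aggregates are computed after WHERE

Fix: GROUP BY title, then filter groups with HAVING COUNT(*) > 1

Corrected query:
SELECT title FROM movies GROUP BY title HAVING COUNT(*) > 1

Result:
title     
----------
Inside Out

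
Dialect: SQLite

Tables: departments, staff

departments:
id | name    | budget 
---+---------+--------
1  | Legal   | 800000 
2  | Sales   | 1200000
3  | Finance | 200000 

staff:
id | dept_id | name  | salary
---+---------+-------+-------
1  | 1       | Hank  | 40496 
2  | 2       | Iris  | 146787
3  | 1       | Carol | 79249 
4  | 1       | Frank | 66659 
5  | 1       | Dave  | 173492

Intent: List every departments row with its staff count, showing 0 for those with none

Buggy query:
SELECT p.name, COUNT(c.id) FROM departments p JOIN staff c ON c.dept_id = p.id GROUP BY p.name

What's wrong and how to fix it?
Bug: INNER JOIN drops departments rows that have no matching staff rows

Fix: Switch to LEFT JOIN to retain unmatched parent rows

Corrected query:
SELECT p.name, COUNT(c.id) FROM departments p LEFT JOIN staff c ON c.dept_id = p.id GROUP BY p.name

Result:
name    | COUNT(c.id)
--------+------------
Finance | 0          
Legal   | 4          
Sales   | 1          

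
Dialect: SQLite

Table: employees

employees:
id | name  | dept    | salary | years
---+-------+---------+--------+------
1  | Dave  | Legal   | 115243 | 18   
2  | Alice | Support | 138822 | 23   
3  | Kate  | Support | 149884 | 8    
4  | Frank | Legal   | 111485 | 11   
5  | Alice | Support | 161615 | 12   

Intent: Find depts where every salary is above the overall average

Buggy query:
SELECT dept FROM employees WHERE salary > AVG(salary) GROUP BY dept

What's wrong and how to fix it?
Bug: WHERE evaluates per row before aggregation, so AVG() is unavailable

Fix: Use a subquery for AVG and a HAVING MIN(...) filter so the condition holds for every row in the group

Corrected query:
SELECT dept FROM employees GROUP BY dept HAVING MIN(salary) > (SELECT AVG(salary) FROM employees)

Result:
dept   
-------
Support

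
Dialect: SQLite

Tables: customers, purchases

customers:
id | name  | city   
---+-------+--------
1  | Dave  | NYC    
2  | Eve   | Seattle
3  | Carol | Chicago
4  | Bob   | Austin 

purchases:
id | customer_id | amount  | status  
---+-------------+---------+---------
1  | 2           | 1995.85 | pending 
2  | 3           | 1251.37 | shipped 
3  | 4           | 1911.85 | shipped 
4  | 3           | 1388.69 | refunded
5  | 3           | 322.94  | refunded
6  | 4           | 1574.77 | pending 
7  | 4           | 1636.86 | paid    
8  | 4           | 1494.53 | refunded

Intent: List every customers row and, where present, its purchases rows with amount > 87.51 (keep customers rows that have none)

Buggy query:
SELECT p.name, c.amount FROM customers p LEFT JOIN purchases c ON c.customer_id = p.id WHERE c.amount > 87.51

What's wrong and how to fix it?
Bug: Filtering c.amount in WHERE discards the NULL rows produced by LEFT JOIN, turning it into an inner join

Fix: Put 'c.amount > 87.51' in the JOIN's ON clause instead of WHERE

Corrected query:
SELECT p.name, c.amount FROM customers p LEFT JOIN purchases c ON c.customer_id = p.id AND c.amount > 87.51

Result:
name  | amount 
------+--------
Dave  | NULL   
Eve   | 1995.85
Carol | 322.94 
Carol | 1251.37
Carol | 1388.69
Bob   | 1494.53
Bob   | 1574.77
Bob   | 1636.86
Bob   | 1911.85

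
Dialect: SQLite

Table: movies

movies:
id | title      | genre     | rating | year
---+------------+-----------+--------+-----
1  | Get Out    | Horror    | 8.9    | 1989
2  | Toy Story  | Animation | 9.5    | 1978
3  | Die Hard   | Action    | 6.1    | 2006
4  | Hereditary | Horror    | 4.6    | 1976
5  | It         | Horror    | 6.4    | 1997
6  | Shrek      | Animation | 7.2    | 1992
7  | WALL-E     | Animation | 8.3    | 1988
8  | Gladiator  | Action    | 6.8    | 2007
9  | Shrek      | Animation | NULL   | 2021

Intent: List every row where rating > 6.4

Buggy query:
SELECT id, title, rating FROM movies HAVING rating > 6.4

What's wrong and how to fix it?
Bug: This is a non-aggregate query (no GROUP BY, no aggregates), so in SQLite the HAVING clause is invalid here; a row-level condition belongs in WHERE

Fix: Replace HAVING with WHERE since the condition applies to individual rows

Corrected query:
SELECT id, title, rating FROM movies WHERE rating > 6.4

Result:
id | title     | rating
---+-----------+-------
1  | Get Out   | 8.9   
2  | Toy Story | 9.5   
6  | Shrek     | 7.2   
7  | WALL-E    | 8.3   
8  | Gladiator | 6.8   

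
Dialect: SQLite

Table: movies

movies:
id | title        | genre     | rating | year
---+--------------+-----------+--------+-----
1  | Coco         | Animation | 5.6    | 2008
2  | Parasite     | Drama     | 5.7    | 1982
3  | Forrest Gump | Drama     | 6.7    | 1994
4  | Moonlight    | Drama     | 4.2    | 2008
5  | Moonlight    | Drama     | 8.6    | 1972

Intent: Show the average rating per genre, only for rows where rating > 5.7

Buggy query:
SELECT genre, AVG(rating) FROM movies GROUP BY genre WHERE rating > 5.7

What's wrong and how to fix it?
Bug: WHERE cannot follow GROUP BY

Fix: Place WHERE between FROM and GROUP BY

Corrected query:
SELECT genre, AVG(rating) FROM movies WHERE rating > 5.7 GROUP BY genre

Result:
genre | AVG(rating)
------+------------
Drama | 7.65       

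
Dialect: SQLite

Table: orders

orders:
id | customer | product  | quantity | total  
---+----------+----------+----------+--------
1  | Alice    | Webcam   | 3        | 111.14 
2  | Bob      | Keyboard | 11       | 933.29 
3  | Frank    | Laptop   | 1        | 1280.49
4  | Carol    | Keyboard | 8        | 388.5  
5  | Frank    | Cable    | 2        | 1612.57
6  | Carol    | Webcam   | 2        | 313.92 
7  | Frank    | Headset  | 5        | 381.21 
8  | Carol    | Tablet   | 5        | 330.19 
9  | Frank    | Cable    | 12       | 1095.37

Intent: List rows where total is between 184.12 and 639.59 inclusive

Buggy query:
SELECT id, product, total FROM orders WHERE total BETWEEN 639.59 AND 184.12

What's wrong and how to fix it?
Bug: BETWEEN expects the lower bound first; with 639.59 AND 184.12 the range is empty

Fix: Write BETWEEN 184.12 AND 639.59

Corrected query:
SELECT id, product, total FROM orders WHERE total BETWEEN 184.12 AND 639.59

Result:
id | product  | total 
---+----------+-------
4  | Keyboard | 388.5 
6  | Webcam   | 313.92
7  | Headset  | 381.21
8  | Tablet   | 330.19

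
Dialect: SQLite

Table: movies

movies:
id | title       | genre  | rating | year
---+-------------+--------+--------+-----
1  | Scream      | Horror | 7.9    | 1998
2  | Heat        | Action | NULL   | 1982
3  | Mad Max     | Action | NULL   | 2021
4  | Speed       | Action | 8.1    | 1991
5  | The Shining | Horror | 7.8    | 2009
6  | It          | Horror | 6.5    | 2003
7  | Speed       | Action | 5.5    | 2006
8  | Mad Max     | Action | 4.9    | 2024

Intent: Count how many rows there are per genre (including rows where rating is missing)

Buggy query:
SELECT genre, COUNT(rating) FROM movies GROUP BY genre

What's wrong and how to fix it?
Bug: COUNT(column) counts non-NULL values only; rows with NULL rating aren't counted

Fix: Use COUNT(*) to count all rows regardless of NULL

Corrected query:
SELECT genre, COUNT(*) FROM movies GROUP BY genre

Result:
genre  | COUNT(*)
-------+---------
Action | 5       
Horror | 3       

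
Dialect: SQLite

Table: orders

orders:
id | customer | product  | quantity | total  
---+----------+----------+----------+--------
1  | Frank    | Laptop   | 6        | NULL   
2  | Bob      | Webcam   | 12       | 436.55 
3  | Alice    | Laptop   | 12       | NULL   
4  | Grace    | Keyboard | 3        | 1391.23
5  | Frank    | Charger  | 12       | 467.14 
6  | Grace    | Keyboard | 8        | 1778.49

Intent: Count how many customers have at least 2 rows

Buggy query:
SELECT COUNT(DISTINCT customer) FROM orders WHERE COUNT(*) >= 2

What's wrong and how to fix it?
Bug: WHERE filters individual rows, not groups, so a group-level COUNT is invalid there

Fix: Use a subquery that GROUPs and filters with HAVING, then count its rows

Corrected query:
SELECT COUNT(*) FROM (SELECT customer FROM orders GROUP BY customer HAVING COUNT(*) >= 2)

Result:
COUNT(*)
--------
2       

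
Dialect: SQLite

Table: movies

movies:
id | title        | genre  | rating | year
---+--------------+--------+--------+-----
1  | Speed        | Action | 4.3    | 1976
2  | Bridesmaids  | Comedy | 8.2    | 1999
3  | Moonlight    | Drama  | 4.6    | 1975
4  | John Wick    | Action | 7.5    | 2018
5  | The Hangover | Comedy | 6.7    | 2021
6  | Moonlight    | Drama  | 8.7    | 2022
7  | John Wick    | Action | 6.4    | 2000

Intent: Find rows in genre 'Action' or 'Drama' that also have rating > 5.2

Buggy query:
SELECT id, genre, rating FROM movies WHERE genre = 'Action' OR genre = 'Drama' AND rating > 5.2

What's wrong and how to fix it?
Bug: Without parentheses, AND is evaluated before OR, so the rating filter only applies to the 'Drama' branch

Fix: Add parentheses around the OR so the AND applies to both alternatives

Corrected query:
SELECT id, genre, rating FROM movies WHERE (genre = 'Action' OR genre = 'Drama') AND rating > 5.2

Result:
id | genre  | rating
---+--------+-------
4  | Action | 7.5   
6  | Drama  | 8.7   
7  | Action | 6.4   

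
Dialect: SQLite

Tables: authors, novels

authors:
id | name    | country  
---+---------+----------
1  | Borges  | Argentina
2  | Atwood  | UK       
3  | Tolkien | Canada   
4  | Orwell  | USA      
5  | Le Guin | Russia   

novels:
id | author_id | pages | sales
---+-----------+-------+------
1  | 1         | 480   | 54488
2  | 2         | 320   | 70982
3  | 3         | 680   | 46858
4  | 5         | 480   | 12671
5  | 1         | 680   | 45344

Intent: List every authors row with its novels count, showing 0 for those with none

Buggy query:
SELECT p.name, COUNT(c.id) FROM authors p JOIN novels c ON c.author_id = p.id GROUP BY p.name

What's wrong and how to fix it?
Bug: An inner join excludes parents with zero children

Fix: Use LEFT JOIN so parents without children still appear (COUNT(c.id) gives 0)

Corrected query:
SELECT p.name, COUNT(c.id) FROM authors p LEFT JOIN novels c ON c.author_id = p.id GROUP BY p.name

Result:
name    | COUNT(c.id)
--------+------------
Atwood  | 1          
Borges  | 2          
Le Guin | 1          
Orwell  | 0          
Tolkien | 1          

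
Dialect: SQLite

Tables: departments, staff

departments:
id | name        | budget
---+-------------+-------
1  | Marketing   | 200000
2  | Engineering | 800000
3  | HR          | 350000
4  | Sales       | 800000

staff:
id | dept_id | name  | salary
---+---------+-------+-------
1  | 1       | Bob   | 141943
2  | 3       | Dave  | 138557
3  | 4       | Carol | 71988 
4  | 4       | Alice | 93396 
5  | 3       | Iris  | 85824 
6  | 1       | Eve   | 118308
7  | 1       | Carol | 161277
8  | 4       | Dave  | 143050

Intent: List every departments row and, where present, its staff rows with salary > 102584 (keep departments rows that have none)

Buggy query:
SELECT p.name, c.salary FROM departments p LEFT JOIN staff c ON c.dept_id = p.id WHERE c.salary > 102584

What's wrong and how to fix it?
Bug: Filtering c.salary in WHERE discards the NULL rows produced by LEFT JOIN, turning it into an inner join

Fix: Move the right-table condition into the ON clause so unmatched parents are kept

Corrected query:
SELECT p.name, c.salary FROM departments p LEFT JOIN staff c ON c.dept_id = p.id AND c.salary > 102584

Result:
name        | salary
------------+-------
Marketing   | 118308
Marketing   | 141943
Marketing   | 161277
Engineering | NULL  
HR          | 138557
Sales       | 143050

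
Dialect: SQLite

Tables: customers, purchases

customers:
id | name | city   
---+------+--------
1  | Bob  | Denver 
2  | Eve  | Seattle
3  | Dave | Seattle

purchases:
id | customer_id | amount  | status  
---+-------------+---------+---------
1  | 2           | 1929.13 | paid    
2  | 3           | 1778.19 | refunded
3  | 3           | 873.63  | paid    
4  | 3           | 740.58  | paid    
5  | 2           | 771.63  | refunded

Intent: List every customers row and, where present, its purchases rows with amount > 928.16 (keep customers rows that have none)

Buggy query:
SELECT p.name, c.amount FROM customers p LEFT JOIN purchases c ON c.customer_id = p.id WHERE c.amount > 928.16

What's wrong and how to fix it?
Bug: A WHERE condition on the right-hand table after LEFT JOIN drops unmatched parents

Fix: Move the right-table condition into the ON clause so unmatched parents are kept

Corrected query:
SELECT p.name, c.amount FROM customers p LEFT JOIN purchases c ON c.customer_id = p.id AND c.amount > 928.16

Result:
name | amount 
-----+--------
Bob  | NULL   
Eve  | 1929.13
Dave | 1778.19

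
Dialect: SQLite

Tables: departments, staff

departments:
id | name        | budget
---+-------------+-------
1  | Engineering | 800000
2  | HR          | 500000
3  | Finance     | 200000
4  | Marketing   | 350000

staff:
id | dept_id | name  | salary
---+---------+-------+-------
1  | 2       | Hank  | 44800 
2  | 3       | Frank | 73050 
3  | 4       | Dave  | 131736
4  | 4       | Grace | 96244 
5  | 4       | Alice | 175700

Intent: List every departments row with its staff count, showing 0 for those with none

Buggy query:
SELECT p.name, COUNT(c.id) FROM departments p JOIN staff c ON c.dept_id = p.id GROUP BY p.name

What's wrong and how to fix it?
Bug: INNER JOIN drops departments rows that have no matching staff rows

Fix: Use LEFT JOIN so parents without children still appear (COUNT(c.id) gives 0)

Corrected query:
SELECT p.name, COUNT(c.id) FROM departments p LEFT JOIN staff c ON c.dept_id = p.id GROUP BY p.name

Result:
name        | COUNT(c.id)
------------+------------
Engineering | 0          
Finance     | 1          
HR          | 1          
Marketing   | 3          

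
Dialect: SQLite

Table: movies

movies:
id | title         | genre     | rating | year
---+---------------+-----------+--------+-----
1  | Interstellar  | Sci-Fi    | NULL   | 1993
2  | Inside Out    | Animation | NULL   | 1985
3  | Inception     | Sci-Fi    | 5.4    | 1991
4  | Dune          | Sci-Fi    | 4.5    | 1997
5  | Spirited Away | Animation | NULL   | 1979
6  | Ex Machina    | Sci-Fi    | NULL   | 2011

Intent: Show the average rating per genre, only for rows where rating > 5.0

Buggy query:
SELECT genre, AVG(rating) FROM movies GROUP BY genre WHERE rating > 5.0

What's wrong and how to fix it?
Bug: Row-level WHERE must come before GROUP BY in the clause order

Fix: Place WHERE between FROM and GROUP BY

Corrected query:
SELECT genre, AVG(rating) FROM movies WHERE rating > 5.0 GROUP BY genre

Result:
genre  | AVG(rating)
-------+------------
Sci-Fi | 5.4        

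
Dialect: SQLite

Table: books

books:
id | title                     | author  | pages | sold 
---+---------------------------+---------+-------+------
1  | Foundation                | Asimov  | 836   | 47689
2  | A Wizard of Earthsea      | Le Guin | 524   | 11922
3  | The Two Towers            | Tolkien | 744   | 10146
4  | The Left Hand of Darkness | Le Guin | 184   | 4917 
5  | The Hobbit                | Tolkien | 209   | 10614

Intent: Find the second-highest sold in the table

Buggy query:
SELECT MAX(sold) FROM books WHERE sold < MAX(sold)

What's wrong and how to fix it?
Bug: The inner MAX is an aggregate inside WHERE, which is not allowed

Fix: Compute the overall MAX in a subquery, then take MAX of rows below it

Corrected query:
SELECT MAX(sold) FROM books WHERE sold < (SELECT MAX(sold) FROM books)

Result:
MAX(sold)
---------
11922    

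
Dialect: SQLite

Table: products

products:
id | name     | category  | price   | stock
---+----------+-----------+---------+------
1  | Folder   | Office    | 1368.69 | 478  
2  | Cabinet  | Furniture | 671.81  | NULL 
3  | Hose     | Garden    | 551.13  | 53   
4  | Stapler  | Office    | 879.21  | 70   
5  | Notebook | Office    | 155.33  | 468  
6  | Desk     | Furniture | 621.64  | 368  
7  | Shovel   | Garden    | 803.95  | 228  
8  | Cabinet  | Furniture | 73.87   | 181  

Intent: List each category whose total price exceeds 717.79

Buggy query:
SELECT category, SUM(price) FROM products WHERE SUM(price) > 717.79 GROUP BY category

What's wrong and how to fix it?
Bug: SUM(price) is an aggregate, but WHERE filters rows before aggregation

Fix: Move the aggregate condition to a HAVING clause

Corrected query:
SELECT category, SUM(price) FROM products GROUP BY category HAVING SUM(price) > 717.79

Result:
category  | SUM(price)
----------+-----------
Furniture | 1367.32   
Garden    | 1355.08   
Office    | 2403.23   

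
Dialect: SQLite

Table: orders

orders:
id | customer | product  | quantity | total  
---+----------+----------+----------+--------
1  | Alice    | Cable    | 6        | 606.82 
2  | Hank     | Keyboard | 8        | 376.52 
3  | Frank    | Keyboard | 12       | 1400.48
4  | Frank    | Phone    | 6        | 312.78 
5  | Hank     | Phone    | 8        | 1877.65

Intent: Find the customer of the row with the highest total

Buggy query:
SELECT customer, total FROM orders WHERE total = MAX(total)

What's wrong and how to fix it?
Bug: WHERE is evaluated per row; an aggregate over the whole table isn't defined there

Fix: Wrap MAX in a scalar subquery so WHERE compares against a single value

Corrected query:
SELECT customer, total FROM orders WHERE total = (SELECT MAX(total) FROM orders)

Result:
customer | total  
---------+--------
Hank     | 1877.65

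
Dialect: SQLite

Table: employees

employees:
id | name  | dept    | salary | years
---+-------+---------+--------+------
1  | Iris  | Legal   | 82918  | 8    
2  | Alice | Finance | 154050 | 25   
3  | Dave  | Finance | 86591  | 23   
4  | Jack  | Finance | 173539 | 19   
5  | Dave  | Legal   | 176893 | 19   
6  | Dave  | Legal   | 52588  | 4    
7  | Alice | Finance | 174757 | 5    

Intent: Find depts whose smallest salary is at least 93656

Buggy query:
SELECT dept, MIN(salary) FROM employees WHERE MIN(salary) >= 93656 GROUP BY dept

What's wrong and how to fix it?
Bug: MIN() in WHERE is a misuse of aggregate

Fix: Use HAVING for the per-group MIN condition

Corrected query:
SELECT dept, MIN(salary) FROM employees GROUP BY dept HAVING MIN(salary) >= 93656

Result:
(no rows)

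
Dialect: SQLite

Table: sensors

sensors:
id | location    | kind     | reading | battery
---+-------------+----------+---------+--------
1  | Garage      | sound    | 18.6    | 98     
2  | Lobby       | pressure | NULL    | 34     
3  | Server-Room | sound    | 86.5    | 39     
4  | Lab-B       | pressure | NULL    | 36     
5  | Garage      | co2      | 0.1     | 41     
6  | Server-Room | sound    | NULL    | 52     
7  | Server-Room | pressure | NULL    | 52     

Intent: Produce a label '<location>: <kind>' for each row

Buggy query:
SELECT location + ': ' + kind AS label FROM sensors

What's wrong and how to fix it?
Bug: SQLite uses || for string concatenation; + coerces text to numbers (yielding 0)

Fix: Use the || operator for string concatenation

Corrected query:
SELECT location || ': ' || kind AS label FROM sensors

Result:
label                
---------------------
Garage: sound        
Lobby: pressure      
Server-Room: sound   
Lab-B: pressure      
Garage: co2          
Server-Room: sound   
Server-Room: pressure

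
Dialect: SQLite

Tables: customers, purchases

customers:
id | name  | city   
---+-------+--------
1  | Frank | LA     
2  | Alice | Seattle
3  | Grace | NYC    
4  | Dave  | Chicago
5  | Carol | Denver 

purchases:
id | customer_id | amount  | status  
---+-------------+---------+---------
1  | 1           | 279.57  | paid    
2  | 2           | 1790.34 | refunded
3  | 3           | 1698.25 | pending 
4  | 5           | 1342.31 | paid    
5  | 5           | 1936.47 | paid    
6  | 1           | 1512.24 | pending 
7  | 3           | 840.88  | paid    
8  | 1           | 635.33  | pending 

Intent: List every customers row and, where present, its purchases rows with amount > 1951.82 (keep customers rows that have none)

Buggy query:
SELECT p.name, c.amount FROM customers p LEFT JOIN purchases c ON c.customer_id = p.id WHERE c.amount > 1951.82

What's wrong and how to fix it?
Bug: Filtering c.amount in WHERE discards the NULL rows produced by LEFT JOIN, turning it into an inner join

Fix: Put 'c.amount > 1951.82' in the JOIN's ON clause instead of WHERE

Corrected query:
SELECT p.name, c.amount FROM customers p LEFT JOIN purchases c ON c.customer_id = p.id AND c.amount > 1951.82

Result:
name  | amount
------+-------
Frank | NULL  
Alice | NULL  
Grace | NULL  
Dave  | NULL  
Carol | NULL  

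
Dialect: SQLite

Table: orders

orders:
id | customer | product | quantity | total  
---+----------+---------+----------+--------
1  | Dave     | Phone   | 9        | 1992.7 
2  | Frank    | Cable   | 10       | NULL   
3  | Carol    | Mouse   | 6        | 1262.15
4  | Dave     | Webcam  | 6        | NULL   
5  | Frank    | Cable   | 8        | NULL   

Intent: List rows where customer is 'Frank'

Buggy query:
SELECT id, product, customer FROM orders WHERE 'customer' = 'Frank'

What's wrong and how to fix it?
Bug: 'customer' in single quotes is a string literal, not the column; the comparison is literal-vs-literal and never true

Fix: Remove the quotes around the column name (or use double quotes for an identifier)

Corrected query:
SELECT id, product, customer FROM orders WHERE customer = 'Frank'

Result:
id | product | customer
---+---------+---------
2  | Cable   | Frank   
5  | Cable   | Frank   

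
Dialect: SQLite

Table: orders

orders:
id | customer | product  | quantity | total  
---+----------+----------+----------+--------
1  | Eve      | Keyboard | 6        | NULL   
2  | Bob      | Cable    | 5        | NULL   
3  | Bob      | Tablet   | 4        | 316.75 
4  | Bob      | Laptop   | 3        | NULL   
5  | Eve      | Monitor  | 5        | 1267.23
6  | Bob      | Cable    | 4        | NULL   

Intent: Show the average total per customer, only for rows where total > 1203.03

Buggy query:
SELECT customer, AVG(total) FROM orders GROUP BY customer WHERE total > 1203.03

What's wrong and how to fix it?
Bug: WHERE cannot follow GROUP BY

Fix: Place WHERE between FROM and GROUP BY

Corrected query:
SELECT customer, AVG(total) FROM orders WHERE total > 1203.03 GROUP BY customer

Result:
customer | AVG(total)
---------+-----------
Eve      | 1267.23   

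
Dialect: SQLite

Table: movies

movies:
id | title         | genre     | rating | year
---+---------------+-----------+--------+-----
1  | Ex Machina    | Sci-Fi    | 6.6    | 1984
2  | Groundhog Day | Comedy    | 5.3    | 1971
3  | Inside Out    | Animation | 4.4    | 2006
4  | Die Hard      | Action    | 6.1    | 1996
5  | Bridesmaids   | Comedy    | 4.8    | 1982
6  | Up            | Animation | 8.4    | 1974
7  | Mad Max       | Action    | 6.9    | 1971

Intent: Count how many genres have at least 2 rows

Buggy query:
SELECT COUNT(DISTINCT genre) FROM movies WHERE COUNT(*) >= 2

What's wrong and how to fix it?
Bug: COUNT(*) cannot appear in WHERE; the per-group count doesn't exist yet

Fix: Use a subquery that GROUPs and filters with HAVING, then count its rows

Corrected query:
SELECT COUNT(*) FROM (SELECT genre FROM movies GROUP BY genre HAVING COUNT(*) >= 2)

Result:
COUNT(*)
--------
3       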